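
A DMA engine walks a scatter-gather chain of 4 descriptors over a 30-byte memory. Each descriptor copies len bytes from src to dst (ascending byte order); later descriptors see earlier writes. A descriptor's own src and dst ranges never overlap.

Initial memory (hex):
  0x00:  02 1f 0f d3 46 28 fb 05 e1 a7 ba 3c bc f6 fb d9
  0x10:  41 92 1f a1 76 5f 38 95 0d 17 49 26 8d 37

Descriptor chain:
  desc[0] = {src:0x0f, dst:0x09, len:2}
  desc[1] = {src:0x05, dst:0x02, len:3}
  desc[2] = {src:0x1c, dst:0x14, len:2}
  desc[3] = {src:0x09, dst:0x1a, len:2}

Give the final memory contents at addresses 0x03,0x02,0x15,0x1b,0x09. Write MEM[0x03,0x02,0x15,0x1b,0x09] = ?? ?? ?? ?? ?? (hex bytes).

MEM[0x03,0x02,0x15,0x1b,0x09] = fb 28 37 41 d9

  after D0: wrote 2B at 0x09 = d941
  after D1: wrote 3B at 0x02 = 28fb05
  after D2: wrote 2B at 0x14 = 8d37
  after D3: wrote 2B at 0x1a = d941
query mem[0x03]=0xfb, mem[0x02]=0x28, mem[0x15]=0x37, mem[0x1b]=0x41, mem[0x09]=0xd9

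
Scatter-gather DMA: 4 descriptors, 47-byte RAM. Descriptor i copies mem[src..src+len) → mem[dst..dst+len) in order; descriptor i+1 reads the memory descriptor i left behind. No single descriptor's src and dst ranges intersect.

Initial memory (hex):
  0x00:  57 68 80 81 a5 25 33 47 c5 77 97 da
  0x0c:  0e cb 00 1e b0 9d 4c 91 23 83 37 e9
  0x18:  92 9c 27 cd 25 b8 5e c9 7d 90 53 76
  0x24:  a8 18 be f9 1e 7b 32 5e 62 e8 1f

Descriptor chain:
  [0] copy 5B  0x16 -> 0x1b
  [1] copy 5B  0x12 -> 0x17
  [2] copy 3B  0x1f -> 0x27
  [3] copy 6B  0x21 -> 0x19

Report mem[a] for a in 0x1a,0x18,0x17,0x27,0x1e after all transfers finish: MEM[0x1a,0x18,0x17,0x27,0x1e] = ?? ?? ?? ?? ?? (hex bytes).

MEM[0x1a,0x18,0x17,0x27,0x1e] = 53 91 4c 27 be

  after D0: wrote 5B at 0x1b = 37e9929c27
  after D1: wrote 5B at 0x17 = 4c91238337
  after D2: wrote 3B at 0x27 = 277d90
  after D3: wrote 6B at 0x19 = 905376a818be
query mem[0x1a]=0x53, mem[0x18]=0x91, mem[0x17]=0x4c, mem[0x27]=0x27, mem[0x1e]=0xbe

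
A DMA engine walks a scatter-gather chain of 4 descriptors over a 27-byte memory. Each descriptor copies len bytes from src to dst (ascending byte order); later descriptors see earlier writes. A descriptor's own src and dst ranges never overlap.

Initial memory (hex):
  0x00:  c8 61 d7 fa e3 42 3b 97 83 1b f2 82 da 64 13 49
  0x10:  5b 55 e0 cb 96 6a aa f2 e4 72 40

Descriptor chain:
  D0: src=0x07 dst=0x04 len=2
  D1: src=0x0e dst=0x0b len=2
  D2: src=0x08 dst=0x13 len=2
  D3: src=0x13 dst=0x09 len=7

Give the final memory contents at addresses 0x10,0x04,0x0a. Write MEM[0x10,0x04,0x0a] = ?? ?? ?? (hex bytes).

MEM[0x10,0x04,0x0a] = 5b 97 1b

[0] 0x07->0x04 len=2 : 97 83
[1] 0x0e->0x0b len=2 : 13 49
[2] 0x08->0x13 len=2 : 83 1b
[3] 0x13->0x09 len=7 : 83 1b 6a aa f2 e4 72
query mem[0x10]=0x5b, mem[0x04]=0x97, mem[0x0a]=0x1b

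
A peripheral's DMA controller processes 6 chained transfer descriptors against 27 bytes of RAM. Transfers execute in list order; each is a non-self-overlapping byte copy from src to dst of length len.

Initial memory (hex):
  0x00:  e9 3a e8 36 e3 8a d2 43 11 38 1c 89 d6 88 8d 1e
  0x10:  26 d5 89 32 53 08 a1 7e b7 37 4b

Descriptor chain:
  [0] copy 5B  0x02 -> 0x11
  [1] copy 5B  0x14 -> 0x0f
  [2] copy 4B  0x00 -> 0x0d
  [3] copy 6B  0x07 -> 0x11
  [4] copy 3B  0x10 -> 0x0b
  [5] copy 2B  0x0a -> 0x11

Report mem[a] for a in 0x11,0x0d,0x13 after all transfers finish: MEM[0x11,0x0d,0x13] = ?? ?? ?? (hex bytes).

MEM[0x11,0x0d,0x13] = 1c 11 38

D0: mem[0x11..0x15] <- [e8 36 e3 8a d2]
D1: mem[0x0f..0x13] <- [8a d2 a1 7e b7]
D2: mem[0x0d..0x10] <- [e9 3a e8 36]
D3: mem[0x11..0x16] <- [43 11 38 1c 89 d6]
D4: mem[0x0b..0x0d] <- [36 43 11]
D5: mem[0x11..0x12] <- [1c 36]
query mem[0x11]=0x1c, mem[0x0d]=0x11, mem[0x13]=0x38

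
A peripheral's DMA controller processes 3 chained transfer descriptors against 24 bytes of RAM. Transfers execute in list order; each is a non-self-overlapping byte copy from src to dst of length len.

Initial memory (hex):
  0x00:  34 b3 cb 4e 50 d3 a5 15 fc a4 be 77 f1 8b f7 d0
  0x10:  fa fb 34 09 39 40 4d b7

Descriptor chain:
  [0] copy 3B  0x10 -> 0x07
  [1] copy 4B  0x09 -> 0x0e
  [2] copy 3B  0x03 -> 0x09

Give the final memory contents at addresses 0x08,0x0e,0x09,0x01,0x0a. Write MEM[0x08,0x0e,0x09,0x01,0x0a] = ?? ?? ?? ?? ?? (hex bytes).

MEM[0x08,0x0e,0x09,0x01,0x0a] = fb 34 4e b3 50

  after D0: wrote 3B at 0x07 = fafb34
  after D1: wrote 4B at 0x0e = 34be77f1
  after D2: wrote 3B at 0x09 = 4e50d3
query mem[0x08]=0xfb, mem[0x0e]=0x34, mem[0x09]=0x4e, mem[0x01]=0xb3, mem[0x0a]=0x50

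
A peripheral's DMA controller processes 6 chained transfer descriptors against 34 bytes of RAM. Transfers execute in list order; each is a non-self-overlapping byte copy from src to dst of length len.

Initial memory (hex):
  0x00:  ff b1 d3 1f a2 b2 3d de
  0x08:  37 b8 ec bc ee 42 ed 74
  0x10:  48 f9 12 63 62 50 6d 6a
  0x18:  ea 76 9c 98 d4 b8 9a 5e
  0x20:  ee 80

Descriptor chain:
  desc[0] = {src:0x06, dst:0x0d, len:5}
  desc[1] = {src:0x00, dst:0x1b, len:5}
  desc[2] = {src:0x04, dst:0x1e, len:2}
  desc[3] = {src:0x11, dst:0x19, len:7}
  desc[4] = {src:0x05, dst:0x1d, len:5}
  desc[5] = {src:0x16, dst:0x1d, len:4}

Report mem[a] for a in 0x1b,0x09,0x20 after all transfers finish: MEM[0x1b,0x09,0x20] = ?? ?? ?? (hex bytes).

  after D0: wrote 5B at 0x0d = 3dde37b8ec
  after D1: wrote 5B at 0x1b = ffb1d31fa2
  after D2: wrote 2B at 0x1e = a2b2
  after D3: wrote 7B at 0x19 = ec126362506d6a
  after D4: wrote 5B at 0x1d = b23dde37b8
  after D5: wrote 4B at 0x1d = 6d6aeaec
query mem[0x1b]=0x63, mem[0x09]=0xb8, mem[0x20]=0xec

MEM[0x1b,0x09,0x20] = 63 b8 ec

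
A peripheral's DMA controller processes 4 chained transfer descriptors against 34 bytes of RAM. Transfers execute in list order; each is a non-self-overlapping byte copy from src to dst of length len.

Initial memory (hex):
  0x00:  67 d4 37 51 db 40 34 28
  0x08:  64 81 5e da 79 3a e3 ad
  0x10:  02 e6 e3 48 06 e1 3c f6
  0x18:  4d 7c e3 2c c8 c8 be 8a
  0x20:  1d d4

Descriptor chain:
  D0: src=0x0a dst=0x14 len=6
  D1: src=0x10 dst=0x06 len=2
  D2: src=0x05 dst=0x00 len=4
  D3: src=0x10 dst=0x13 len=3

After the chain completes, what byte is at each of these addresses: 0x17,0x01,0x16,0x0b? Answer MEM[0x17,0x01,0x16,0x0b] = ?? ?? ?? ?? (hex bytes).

MEM[0x17,0x01,0x16,0x0b] = 3a 02 79 da

#0 dst[0x14+6] := {0x5e,0xda,0x79,0x3a,0xe3,0xad}
#1 dst[0x06+2] := {0x02,0xe6}
#2 dst[0x00+4] := {0x40,0x02,0xe6,0x64}
#3 dst[0x13+3] := {0x02,0xe6,0xe3}
query mem[0x17]=0x3a, mem[0x01]=0x02, mem[0x16]=0x79, mem[0x0b]=0xda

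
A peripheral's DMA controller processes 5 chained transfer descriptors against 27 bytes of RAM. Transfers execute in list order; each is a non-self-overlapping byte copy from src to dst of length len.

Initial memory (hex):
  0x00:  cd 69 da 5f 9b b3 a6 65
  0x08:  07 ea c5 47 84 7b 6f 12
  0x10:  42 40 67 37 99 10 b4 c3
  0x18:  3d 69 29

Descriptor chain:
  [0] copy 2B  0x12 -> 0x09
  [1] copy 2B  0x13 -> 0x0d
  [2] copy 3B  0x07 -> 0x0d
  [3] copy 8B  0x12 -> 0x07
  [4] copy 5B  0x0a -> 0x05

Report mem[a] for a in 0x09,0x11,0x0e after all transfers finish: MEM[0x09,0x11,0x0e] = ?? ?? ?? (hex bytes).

D0: mem[0x09..0x0a] <- [67 37]
D1: mem[0x0d..0x0e] <- [37 99]
D2: mem[0x0d..0x0f] <- [65 07 67]
D3: mem[0x07..0x0e] <- [67 37 99 10 b4 c3 3d 69]
D4: mem[0x05..0x09] <- [10 b4 c3 3d 69]
query mem[0x09]=0x69, mem[0x11]=0x40, mem[0x0e]=0x69

MEM[0x09,0x11,0x0e] = 69 40 69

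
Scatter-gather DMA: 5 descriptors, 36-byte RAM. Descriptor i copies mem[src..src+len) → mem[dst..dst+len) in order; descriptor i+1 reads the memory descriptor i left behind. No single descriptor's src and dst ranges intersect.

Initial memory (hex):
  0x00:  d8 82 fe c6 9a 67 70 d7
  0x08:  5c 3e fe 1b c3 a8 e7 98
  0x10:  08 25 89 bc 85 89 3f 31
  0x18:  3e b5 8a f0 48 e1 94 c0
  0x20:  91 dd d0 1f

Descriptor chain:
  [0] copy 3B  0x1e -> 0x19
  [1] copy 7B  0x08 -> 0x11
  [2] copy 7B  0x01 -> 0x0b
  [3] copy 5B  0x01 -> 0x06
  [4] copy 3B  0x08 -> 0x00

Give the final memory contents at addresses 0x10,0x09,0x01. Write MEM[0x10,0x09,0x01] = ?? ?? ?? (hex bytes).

#0 dst[0x19+3] := {0x94,0xc0,0x91}
#1 dst[0x11+7] := {0x5c,0x3e,0xfe,0x1b,0xc3,0xa8,0xe7}
#2 dst[0x0b+7] := {0x82,0xfe,0xc6,0x9a,0x67,0x70,0xd7}
#3 dst[0x06+5] := {0x82,0xfe,0xc6,0x9a,0x67}
#4 dst[0x00+3] := {0xc6,0x9a,0x67}
query mem[0x10]=0x70, mem[0x09]=0x9a, mem[0x01]=0x9a

MEM[0x10,0x09,0x01] = 70 9a 9a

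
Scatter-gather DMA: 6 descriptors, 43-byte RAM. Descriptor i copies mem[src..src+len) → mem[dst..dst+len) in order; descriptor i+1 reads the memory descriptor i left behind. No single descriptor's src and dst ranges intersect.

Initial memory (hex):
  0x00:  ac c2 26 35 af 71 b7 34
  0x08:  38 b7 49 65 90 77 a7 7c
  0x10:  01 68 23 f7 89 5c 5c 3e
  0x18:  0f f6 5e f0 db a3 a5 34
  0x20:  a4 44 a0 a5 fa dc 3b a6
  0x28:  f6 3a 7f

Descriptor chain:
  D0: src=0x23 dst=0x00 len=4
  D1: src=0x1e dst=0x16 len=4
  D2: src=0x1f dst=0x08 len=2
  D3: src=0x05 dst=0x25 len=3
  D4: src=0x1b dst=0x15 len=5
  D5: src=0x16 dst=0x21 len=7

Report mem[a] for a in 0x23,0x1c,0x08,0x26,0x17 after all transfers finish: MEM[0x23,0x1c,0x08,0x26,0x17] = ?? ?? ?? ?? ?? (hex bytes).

D0: mem[0x00..0x03] <- [a5 fa dc 3b]
D1: mem[0x16..0x19] <- [a5 34 a4 44]
D2: mem[0x08..0x09] <- [34 a4]
D3: mem[0x25..0x27] <- [71 b7 34]
D4: mem[0x15..0x19] <- [f0 db a3 a5 34]
D5: mem[0x21..0x27] <- [db a3 a5 34 5e f0 db]
query mem[0x23]=0xa5, mem[0x1c]=0xdb, mem[0x08]=0x34, mem[0x26]=0xf0, mem[0x17]=0xa3

MEM[0x23,0x1c,0x08,0x26,0x17] = a5 db 34 f0 a3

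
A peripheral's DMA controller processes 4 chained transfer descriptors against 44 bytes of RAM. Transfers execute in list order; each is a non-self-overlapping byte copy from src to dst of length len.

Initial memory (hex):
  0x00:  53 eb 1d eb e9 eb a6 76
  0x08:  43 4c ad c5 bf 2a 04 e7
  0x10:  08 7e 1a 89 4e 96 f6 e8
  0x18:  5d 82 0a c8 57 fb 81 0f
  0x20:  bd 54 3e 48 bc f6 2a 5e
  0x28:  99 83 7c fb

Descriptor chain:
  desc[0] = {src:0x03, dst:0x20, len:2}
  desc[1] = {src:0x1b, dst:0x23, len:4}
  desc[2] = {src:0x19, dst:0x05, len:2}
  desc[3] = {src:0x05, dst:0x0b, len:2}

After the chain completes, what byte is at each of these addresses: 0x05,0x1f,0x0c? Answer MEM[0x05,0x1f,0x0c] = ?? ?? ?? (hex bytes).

MEM[0x05,0x1f,0x0c] = 82 0f 0a

[0] 0x03->0x20 len=2 : eb e9
[1] 0x1b->0x23 len=4 : c8 57 fb 81
[2] 0x19->0x05 len=2 : 82 0a
[3] 0x05->0x0b len=2 : 82 0a
query mem[0x05]=0x82, mem[0x1f]=0x0f, mem[0x0c]=0x0a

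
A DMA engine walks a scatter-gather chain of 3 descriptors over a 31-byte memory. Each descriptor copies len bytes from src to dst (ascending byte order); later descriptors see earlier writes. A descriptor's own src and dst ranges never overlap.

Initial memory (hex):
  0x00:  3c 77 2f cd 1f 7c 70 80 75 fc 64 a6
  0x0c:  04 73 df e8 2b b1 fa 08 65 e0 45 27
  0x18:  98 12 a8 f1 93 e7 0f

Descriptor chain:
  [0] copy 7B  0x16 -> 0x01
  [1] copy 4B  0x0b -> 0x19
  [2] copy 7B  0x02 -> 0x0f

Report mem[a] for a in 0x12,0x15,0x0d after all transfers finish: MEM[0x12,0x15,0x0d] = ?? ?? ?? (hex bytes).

[0] 0x16->0x01 len=7 : 45 27 98 12 a8 f1 93
[1] 0x0b->0x19 len=4 : a6 04 73 df
[2] 0x02->0x0f len=7 : 27 98 12 a8 f1 93 75
query mem[0x12]=0xa8, mem[0x15]=0x75, mem[0x0d]=0x73

MEM[0x12,0x15,0x0d] = a8 75 73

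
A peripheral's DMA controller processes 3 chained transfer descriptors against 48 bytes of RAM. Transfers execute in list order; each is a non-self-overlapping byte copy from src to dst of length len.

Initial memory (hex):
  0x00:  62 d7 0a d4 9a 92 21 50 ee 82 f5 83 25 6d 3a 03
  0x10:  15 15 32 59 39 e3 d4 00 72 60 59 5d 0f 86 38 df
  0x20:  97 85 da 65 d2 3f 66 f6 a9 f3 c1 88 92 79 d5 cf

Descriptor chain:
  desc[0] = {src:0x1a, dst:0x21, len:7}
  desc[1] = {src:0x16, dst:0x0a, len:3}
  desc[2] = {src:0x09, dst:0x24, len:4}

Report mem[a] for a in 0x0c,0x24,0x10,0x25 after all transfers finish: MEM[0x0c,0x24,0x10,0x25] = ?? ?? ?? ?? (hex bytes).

  after D0: wrote 7B at 0x21 = 595d0f8638df97
  after D1: wrote 3B at 0x0a = d40072
  after D2: wrote 4B at 0x24 = 82d40072
query mem[0x0c]=0x72, mem[0x24]=0x82, mem[0x10]=0x15, mem[0x25]=0xd4

MEM[0x0c,0x24,0x10,0x25] = 72 82 15 d4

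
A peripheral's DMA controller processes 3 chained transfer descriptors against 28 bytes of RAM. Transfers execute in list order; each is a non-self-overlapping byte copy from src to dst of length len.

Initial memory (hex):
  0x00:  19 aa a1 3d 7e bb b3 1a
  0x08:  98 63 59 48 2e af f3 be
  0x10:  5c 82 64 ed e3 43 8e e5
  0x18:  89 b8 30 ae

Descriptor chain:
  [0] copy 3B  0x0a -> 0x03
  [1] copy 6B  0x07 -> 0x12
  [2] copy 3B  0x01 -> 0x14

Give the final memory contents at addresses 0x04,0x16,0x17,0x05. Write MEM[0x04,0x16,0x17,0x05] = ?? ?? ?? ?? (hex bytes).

MEM[0x04,0x16,0x17,0x05] = 48 59 2e 2e

#0 dst[0x03+3] := {0x59,0x48,0x2e}
#1 dst[0x12+6] := {0x1a,0x98,0x63,0x59,0x48,0x2e}
#2 dst[0x14+3] := {0xaa,0xa1,0x59}
query mem[0x04]=0x48, mem[0x16]=0x59, mem[0x17]=0x2e, mem[0x05]=0x2e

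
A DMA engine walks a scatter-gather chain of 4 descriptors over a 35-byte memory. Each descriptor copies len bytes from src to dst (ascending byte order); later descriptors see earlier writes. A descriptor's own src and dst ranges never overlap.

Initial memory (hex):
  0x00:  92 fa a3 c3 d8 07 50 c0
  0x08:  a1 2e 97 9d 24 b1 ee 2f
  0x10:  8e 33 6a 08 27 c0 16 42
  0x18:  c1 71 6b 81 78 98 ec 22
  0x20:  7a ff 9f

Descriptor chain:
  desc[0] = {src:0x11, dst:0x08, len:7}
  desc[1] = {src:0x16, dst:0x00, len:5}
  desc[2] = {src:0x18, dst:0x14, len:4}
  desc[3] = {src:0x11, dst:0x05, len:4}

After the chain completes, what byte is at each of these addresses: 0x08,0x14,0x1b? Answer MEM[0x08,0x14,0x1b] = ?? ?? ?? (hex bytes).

[0] 0x11->0x08 len=7 : 33 6a 08 27 c0 16 42
[1] 0x16->0x00 len=5 : 16 42 c1 71 6b
[2] 0x18->0x14 len=4 : c1 71 6b 81
[3] 0x11->0x05 len=4 : 33 6a 08 c1
query mem[0x08]=0xc1, mem[0x14]=0xc1, mem[0x1b]=0x81

MEM[0x08,0x14,0x1b] = c1 c1 81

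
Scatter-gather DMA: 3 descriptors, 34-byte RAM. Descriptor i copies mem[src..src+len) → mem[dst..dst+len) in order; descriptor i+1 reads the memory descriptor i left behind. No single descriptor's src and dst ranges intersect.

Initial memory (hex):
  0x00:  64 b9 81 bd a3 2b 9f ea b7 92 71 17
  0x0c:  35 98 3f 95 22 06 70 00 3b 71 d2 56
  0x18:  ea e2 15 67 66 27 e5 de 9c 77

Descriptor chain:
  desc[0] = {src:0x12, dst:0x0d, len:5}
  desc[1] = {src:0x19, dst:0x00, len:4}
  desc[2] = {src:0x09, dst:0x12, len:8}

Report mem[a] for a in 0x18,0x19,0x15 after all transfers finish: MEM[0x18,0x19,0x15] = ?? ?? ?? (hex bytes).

[0] 0x12->0x0d len=5 : 70 00 3b 71 d2
[1] 0x19->0x00 len=4 : e2 15 67 66
[2] 0x09->0x12 len=8 : 92 71 17 35 70 00 3b 71
query mem[0x18]=0x3b, mem[0x19]=0x71, mem[0x15]=0x35

MEM[0x18,0x19,0x15] = 3b 71 35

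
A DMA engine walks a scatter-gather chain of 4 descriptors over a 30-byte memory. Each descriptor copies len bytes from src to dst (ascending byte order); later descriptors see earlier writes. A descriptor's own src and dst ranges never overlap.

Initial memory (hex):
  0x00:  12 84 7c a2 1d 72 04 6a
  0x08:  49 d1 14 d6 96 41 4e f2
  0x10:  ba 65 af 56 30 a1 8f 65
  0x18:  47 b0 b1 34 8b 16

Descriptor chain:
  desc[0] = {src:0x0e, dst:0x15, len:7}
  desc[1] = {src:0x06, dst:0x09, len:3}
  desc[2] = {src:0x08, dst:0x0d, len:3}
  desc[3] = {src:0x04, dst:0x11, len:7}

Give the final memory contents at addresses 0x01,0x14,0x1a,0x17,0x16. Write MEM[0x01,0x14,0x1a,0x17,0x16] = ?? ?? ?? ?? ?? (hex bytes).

  after D0: wrote 7B at 0x15 = 4ef2ba65af5630
  after D1: wrote 3B at 0x09 = 046a49
  after D2: wrote 3B at 0x0d = 49046a
  after D3: wrote 7B at 0x11 = 1d72046a49046a
query mem[0x01]=0x84, mem[0x14]=0x6a, mem[0x1a]=0x56, mem[0x17]=0x6a, mem[0x16]=0x04

MEM[0x01,0x14,0x1a,0x17,0x16] = 84 6a 56 6a 04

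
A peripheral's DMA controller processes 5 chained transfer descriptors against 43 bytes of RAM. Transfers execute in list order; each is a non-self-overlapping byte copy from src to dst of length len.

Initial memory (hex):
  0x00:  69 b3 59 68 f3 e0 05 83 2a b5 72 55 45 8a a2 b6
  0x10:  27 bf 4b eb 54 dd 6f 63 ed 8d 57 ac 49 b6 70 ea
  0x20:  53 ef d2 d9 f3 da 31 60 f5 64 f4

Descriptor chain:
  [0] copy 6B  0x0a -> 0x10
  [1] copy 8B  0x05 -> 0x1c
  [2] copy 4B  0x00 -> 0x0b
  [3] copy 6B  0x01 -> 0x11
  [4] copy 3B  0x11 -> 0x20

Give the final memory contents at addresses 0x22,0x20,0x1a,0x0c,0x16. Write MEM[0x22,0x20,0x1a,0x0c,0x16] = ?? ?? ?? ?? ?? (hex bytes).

MEM[0x22,0x20,0x1a,0x0c,0x16] = 68 b3 57 b3 05

[0] 0x0a->0x10 len=6 : 72 55 45 8a a2 b6
[1] 0x05->0x1c len=8 : e0 05 83 2a b5 72 55 45
[2] 0x00->0x0b len=4 : 69 b3 59 68
[3] 0x01->0x11 len=6 : b3 59 68 f3 e0 05
[4] 0x11->0x20 len=3 : b3 59 68
query mem[0x22]=0x68, mem[0x20]=0xb3, mem[0x1a]=0x57, mem[0x0c]=0xb3, mem[0x16]=0x05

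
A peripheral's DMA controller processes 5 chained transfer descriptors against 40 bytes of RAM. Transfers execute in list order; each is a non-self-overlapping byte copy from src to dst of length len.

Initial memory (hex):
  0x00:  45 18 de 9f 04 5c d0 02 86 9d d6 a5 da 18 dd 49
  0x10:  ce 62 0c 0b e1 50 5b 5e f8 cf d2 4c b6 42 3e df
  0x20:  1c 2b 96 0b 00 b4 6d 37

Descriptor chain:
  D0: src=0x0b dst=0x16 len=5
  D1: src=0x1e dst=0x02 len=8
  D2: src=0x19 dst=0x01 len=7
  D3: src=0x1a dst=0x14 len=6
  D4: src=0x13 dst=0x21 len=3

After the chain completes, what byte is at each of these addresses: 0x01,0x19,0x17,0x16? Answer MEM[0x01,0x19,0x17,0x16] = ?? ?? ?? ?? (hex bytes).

MEM[0x01,0x19,0x17,0x16] = dd df 42 b6

D0: mem[0x16..0x1a] <- [a5 da 18 dd 49]
D1: mem[0x02..0x09] <- [3e df 1c 2b 96 0b 00 b4]
D2: mem[0x01..0x07] <- [dd 49 4c b6 42 3e df]
D3: mem[0x14..0x19] <- [49 4c b6 42 3e df]
D4: mem[0x21..0x23] <- [0b 49 4c]
query mem[0x01]=0xdd, mem[0x19]=0xdf, mem[0x17]=0x42, mem[0x16]=0xb6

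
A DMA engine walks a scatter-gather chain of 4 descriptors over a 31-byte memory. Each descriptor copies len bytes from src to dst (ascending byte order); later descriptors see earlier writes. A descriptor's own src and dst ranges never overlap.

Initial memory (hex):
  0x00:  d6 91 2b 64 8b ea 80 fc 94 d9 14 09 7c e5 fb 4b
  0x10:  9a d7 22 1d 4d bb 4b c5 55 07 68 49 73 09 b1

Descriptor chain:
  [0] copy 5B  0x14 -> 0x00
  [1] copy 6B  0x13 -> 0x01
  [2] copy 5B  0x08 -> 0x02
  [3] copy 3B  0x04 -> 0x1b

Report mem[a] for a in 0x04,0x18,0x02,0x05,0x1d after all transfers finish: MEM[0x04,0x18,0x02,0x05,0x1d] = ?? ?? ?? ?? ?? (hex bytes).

MEM[0x04,0x18,0x02,0x05,0x1d] = 14 55 94 09 7c

D0: mem[0x00..0x04] <- [4d bb 4b c5 55]
D1: mem[0x01..0x06] <- [1d 4d bb 4b c5 55]
D2: mem[0x02..0x06] <- [94 d9 14 09 7c]
D3: mem[0x1b..0x1d] <- [14 09 7c]
query mem[0x04]=0x14, mem[0x18]=0x55, mem[0x02]=0x94, mem[0x05]=0x09, mem[0x1d]=0x7c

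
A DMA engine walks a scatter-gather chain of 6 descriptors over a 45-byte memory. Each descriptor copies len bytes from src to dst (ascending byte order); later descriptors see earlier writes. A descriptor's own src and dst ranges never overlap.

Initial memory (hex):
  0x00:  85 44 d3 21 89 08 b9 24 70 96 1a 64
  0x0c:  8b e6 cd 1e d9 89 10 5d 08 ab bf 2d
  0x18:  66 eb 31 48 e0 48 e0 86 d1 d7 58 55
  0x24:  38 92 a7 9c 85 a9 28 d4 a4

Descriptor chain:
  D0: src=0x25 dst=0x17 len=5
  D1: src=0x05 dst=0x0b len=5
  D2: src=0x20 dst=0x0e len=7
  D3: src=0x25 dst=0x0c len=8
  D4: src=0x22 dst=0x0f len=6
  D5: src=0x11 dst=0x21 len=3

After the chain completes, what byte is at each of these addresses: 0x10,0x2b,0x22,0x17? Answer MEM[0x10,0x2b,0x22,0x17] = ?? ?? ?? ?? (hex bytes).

D0: mem[0x17..0x1b] <- [92 a7 9c 85 a9]
D1: mem[0x0b..0x0f] <- [08 b9 24 70 96]
D2: mem[0x0e..0x14] <- [d1 d7 58 55 38 92 a7]
D3: mem[0x0c..0x13] <- [92 a7 9c 85 a9 28 d4 a4]
D4: mem[0x0f..0x14] <- [58 55 38 92 a7 9c]
D5: mem[0x21..0x23] <- [38 92 a7]
query mem[0x10]=0x55, mem[0x2b]=0xd4, mem[0x22]=0x92, mem[0x17]=0x92

MEM[0x10,0x2b,0x22,0x17] = 55 d4 92 92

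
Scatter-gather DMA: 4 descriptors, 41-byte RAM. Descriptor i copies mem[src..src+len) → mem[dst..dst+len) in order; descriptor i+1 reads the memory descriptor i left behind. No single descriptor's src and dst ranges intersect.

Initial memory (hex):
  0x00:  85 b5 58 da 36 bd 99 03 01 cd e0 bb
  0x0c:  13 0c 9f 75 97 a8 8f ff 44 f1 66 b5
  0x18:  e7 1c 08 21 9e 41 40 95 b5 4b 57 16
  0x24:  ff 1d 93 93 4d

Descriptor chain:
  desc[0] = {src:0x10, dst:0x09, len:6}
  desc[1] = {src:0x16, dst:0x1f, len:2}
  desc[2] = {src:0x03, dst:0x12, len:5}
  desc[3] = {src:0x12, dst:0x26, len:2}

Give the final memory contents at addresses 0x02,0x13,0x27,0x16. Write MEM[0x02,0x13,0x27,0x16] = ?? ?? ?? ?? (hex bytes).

  after D0: wrote 6B at 0x09 = 97a88fff44f1
  after D1: wrote 2B at 0x1f = 66b5
  after D2: wrote 5B at 0x12 = da36bd9903
  after D3: wrote 2B at 0x26 = da36
query mem[0x02]=0x58, mem[0x13]=0x36, mem[0x27]=0x36, mem[0x16]=0x03

MEM[0x02,0x13,0x27,0x16] = 58 36 36 03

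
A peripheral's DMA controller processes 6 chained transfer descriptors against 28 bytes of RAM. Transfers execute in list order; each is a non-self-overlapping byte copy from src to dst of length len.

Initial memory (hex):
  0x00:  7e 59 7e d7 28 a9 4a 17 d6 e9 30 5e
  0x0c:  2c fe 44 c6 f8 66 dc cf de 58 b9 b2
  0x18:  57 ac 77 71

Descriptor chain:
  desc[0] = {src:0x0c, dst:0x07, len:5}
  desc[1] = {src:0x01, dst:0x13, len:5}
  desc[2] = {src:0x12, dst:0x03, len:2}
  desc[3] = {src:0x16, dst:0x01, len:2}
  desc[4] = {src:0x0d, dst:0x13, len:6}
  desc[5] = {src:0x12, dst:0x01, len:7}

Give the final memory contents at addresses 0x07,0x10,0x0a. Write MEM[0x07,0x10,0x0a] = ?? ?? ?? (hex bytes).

[0] 0x0c->0x07 len=5 : 2c fe 44 c6 f8
[1] 0x01->0x13 len=5 : 59 7e d7 28 a9
[2] 0x12->0x03 len=2 : dc 59
[3] 0x16->0x01 len=2 : 28 a9
[4] 0x0d->0x13 len=6 : fe 44 c6 f8 66 dc
[5] 0x12->0x01 len=7 : dc fe 44 c6 f8 66 dc
query mem[0x07]=0xdc, mem[0x10]=0xf8, mem[0x0a]=0xc6

MEM[0x07,0x10,0x0a] = dc f8 c6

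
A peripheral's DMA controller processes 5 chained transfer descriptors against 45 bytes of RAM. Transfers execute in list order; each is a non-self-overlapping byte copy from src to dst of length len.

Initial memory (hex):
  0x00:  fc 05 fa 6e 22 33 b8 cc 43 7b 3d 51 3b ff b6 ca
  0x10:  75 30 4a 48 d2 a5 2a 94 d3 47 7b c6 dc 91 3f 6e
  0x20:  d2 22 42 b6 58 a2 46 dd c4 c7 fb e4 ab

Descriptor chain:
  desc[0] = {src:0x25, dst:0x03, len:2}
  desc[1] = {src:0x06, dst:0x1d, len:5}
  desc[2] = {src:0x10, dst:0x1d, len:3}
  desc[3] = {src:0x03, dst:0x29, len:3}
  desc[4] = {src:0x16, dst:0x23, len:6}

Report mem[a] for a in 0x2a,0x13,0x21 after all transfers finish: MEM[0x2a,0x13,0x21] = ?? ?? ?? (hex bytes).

#0 dst[0x03+2] := {0xa2,0x46}
#1 dst[0x1d+5] := {0xb8,0xcc,0x43,0x7b,0x3d}
#2 dst[0x1d+3] := {0x75,0x30,0x4a}
#3 dst[0x29+3] := {0xa2,0x46,0x33}
#4 dst[0x23+6] := {0x2a,0x94,0xd3,0x47,0x7b,0xc6}
query mem[0x2a]=0x46, mem[0x13]=0x48, mem[0x21]=0x3d

MEM[0x2a,0x13,0x21] = 46 48 3d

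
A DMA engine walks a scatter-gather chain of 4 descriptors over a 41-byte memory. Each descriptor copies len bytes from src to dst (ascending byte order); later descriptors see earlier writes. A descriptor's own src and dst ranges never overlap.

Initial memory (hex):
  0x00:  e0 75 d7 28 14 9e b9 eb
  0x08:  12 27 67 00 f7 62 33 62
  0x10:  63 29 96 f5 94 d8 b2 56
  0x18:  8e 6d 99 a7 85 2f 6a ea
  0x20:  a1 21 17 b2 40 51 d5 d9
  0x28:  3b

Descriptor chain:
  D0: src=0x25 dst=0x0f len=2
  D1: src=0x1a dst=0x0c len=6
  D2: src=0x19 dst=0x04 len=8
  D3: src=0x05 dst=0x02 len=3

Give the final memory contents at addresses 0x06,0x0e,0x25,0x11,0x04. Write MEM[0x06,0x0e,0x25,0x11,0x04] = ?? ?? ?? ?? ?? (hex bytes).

D0: mem[0x0f..0x10] <- [51 d5]
D1: mem[0x0c..0x11] <- [99 a7 85 2f 6a ea]
D2: mem[0x04..0x0b] <- [6d 99 a7 85 2f 6a ea a1]
D3: mem[0x02..0x04] <- [99 a7 85]
query mem[0x06]=0xa7, mem[0x0e]=0x85, mem[0x25]=0x51, mem[0x11]=0xea, mem[0x04]=0x85

MEM[0x06,0x0e,0x25,0x11,0x04] = a7 85 51 ea 85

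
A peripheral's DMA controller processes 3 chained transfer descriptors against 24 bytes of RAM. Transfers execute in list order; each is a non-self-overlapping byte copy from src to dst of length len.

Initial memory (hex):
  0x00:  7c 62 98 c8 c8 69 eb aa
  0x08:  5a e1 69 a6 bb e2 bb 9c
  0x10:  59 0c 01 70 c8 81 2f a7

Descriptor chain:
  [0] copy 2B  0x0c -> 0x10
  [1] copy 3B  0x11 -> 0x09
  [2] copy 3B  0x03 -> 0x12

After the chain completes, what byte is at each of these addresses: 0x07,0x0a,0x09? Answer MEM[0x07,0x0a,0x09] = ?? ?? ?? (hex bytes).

D0: mem[0x10..0x11] <- [bb e2]
D1: mem[0x09..0x0b] <- [e2 01 70]
D2: mem[0x12..0x14] <- [c8 c8 69]
query mem[0x07]=0xaa, mem[0x0a]=0x01, mem[0x09]=0xe2

MEM[0x07,0x0a,0x09] = aa 01 e2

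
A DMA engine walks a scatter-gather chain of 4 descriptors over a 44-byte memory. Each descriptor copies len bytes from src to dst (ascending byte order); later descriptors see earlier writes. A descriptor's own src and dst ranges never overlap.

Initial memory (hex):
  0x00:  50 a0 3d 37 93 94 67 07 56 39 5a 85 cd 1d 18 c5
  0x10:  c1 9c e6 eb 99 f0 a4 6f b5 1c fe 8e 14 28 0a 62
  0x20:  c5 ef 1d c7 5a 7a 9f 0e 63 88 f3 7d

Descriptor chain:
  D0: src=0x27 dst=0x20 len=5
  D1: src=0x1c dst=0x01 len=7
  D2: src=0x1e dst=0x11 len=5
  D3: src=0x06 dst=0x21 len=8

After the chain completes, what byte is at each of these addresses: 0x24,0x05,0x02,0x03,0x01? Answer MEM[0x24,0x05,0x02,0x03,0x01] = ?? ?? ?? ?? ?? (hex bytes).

[0] 0x27->0x20 len=5 : 0e 63 88 f3 7d
[1] 0x1c->0x01 len=7 : 14 28 0a 62 0e 63 88
[2] 0x1e->0x11 len=5 : 0a 62 0e 63 88
[3] 0x06->0x21 len=8 : 63 88 56 39 5a 85 cd 1d
query mem[0x24]=0x39, mem[0x05]=0x0e, mem[0x02]=0x28, mem[0x03]=0x0a, mem[0x01]=0x14

MEM[0x24,0x05,0x02,0x03,0x01] = 39 0e 28 0a 14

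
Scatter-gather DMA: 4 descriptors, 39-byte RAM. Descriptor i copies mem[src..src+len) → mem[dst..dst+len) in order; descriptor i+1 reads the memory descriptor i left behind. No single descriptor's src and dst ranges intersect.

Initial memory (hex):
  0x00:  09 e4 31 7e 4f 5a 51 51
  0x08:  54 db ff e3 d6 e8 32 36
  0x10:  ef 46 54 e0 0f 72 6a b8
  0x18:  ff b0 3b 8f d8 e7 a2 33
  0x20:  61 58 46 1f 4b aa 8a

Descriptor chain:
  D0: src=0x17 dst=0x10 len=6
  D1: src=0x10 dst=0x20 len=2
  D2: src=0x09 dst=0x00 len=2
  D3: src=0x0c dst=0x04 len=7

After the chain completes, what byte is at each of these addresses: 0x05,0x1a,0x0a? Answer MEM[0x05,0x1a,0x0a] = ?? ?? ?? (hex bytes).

MEM[0x05,0x1a,0x0a] = e8 3b b0

D0: mem[0x10..0x15] <- [b8 ff b0 3b 8f d8]
D1: mem[0x20..0x21] <- [b8 ff]
D2: mem[0x00..0x01] <- [db ff]
D3: mem[0x04..0x0a] <- [d6 e8 32 36 b8 ff b0]
query mem[0x05]=0xe8, mem[0x1a]=0x3b, mem[0x0a]=0xb0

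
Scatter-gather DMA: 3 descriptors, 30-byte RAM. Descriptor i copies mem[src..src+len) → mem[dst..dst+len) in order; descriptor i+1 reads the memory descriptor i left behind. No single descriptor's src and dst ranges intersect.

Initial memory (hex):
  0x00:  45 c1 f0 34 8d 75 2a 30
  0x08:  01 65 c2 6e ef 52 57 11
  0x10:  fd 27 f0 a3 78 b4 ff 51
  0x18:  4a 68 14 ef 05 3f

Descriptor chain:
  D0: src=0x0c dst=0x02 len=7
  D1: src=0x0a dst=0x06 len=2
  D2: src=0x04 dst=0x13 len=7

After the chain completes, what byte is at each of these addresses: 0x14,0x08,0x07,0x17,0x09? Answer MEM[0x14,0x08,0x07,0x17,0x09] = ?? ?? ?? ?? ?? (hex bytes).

MEM[0x14,0x08,0x07,0x17,0x09] = 11 f0 6e f0 65

[0] 0x0c->0x02 len=7 : ef 52 57 11 fd 27 f0
[1] 0x0a->0x06 len=2 : c2 6e
[2] 0x04->0x13 len=7 : 57 11 c2 6e f0 65 c2
query mem[0x14]=0x11, mem[0x08]=0xf0, mem[0x07]=0x6e, mem[0x17]=0xf0, mem[0x09]=0x65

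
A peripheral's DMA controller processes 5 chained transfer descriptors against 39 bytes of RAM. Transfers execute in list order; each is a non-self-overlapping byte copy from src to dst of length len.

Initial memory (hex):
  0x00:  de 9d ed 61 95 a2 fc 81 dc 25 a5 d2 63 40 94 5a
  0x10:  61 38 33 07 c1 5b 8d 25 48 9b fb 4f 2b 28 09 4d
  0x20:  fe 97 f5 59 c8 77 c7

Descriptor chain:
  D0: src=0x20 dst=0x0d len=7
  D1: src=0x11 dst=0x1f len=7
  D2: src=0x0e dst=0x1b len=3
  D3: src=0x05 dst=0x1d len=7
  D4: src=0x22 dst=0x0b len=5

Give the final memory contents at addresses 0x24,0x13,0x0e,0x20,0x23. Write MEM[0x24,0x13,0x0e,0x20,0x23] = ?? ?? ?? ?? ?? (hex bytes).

MEM[0x24,0x13,0x0e,0x20,0x23] = 8d c7 25 dc d2

#0 dst[0x0d+7] := {0xfe,0x97,0xf5,0x59,0xc8,0x77,0xc7}
#1 dst[0x1f+7] := {0xc8,0x77,0xc7,0xc1,0x5b,0x8d,0x25}
#2 dst[0x1b+3] := {0x97,0xf5,0x59}
#3 dst[0x1d+7] := {0xa2,0xfc,0x81,0xdc,0x25,0xa5,0xd2}
#4 dst[0x0b+5] := {0xa5,0xd2,0x8d,0x25,0xc7}
query mem[0x24]=0x8d, mem[0x13]=0xc7, mem[0x0e]=0x25, mem[0x20]=0xdc, mem[0x23]=0xd2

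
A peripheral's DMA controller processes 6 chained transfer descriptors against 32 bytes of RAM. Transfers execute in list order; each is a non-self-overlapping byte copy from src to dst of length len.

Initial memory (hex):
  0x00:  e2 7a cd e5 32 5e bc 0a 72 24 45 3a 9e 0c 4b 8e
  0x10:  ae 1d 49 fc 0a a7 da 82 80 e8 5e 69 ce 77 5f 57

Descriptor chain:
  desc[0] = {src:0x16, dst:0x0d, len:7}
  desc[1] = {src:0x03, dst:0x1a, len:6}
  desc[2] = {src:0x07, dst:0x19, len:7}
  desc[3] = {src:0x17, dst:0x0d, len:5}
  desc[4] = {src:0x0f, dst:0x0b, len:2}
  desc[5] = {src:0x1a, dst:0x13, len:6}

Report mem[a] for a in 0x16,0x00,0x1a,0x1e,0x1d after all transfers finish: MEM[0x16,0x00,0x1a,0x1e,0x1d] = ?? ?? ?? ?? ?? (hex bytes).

MEM[0x16,0x00,0x1a,0x1e,0x1d] = 3a e2 72 9e 3a

  after D0: wrote 7B at 0x0d = da8280e85e69ce
  after D1: wrote 6B at 0x1a = e5325ebc0a72
  after D2: wrote 7B at 0x19 = 0a7224453a9eda
  after D3: wrote 5B at 0x0d = 82800a7224
  after D4: wrote 2B at 0x0b = 0a72
  after D5: wrote 6B at 0x13 = 7224453a9eda
query mem[0x16]=0x3a, mem[0x00]=0xe2, mem[0x1a]=0x72, mem[0x1e]=0x9e, mem[0x1d]=0x3a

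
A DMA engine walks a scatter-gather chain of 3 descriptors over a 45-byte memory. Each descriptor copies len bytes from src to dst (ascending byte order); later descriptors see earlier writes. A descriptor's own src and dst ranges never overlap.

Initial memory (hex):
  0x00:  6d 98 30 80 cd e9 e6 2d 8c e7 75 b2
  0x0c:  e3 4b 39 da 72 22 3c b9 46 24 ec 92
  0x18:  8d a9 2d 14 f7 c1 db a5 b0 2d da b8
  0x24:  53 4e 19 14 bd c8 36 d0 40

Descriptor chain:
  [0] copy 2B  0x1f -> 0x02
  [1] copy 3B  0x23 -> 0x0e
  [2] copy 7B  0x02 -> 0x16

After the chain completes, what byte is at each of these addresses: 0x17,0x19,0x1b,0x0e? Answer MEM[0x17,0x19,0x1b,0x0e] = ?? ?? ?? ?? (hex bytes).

D0: mem[0x02..0x03] <- [a5 b0]
D1: mem[0x0e..0x10] <- [b8 53 4e]
D2: mem[0x16..0x1c] <- [a5 b0 cd e9 e6 2d 8c]
query mem[0x17]=0xb0, mem[0x19]=0xe9, mem[0x1b]=0x2d, mem[0x0e]=0xb8

MEM[0x17,0x19,0x1b,0x0e] = b0 e9 2d b8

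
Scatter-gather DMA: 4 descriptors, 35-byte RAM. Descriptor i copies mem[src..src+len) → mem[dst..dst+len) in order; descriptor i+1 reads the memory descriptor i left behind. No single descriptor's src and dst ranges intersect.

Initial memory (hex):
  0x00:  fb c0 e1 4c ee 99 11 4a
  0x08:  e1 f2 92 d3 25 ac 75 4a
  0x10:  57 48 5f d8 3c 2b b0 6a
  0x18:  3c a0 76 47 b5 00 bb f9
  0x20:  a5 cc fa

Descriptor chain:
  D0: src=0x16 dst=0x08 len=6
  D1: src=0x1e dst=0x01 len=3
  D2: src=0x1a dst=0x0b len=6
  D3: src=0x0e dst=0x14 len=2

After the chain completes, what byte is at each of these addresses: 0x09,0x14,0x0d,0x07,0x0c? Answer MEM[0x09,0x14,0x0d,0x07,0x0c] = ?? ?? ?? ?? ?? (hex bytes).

MEM[0x09,0x14,0x0d,0x07,0x0c] = 6a 00 b5 4a 47

[0] 0x16->0x08 len=6 : b0 6a 3c a0 76 47
[1] 0x1e->0x01 len=3 : bb f9 a5
[2] 0x1a->0x0b len=6 : 76 47 b5 00 bb f9
[3] 0x0e->0x14 len=2 : 00 bb
query mem[0x09]=0x6a, mem[0x14]=0x00, mem[0x0d]=0xb5, mem[0x07]=0x4a, mem[0x0c]=0x47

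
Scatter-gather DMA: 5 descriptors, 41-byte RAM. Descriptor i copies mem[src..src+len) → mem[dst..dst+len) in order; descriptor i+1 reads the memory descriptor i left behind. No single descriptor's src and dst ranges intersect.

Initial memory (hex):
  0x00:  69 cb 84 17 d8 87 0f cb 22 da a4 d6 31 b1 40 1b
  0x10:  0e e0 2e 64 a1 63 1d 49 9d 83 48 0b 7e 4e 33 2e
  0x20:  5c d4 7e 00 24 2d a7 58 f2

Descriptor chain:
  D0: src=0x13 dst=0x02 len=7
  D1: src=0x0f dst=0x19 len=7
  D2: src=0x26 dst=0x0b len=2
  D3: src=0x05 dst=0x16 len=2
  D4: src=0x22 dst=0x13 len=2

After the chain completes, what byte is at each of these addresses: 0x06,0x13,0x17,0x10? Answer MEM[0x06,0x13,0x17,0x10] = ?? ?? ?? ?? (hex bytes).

D0: mem[0x02..0x08] <- [64 a1 63 1d 49 9d 83]
D1: mem[0x19..0x1f] <- [1b 0e e0 2e 64 a1 63]
D2: mem[0x0b..0x0c] <- [a7 58]
D3: mem[0x16..0x17] <- [1d 49]
D4: mem[0x13..0x14] <- [7e 00]
query mem[0x06]=0x49, mem[0x13]=0x7e, mem[0x17]=0x49, mem[0x10]=0x0e

MEM[0x06,0x13,0x17,0x10] = 49 7e 49 0e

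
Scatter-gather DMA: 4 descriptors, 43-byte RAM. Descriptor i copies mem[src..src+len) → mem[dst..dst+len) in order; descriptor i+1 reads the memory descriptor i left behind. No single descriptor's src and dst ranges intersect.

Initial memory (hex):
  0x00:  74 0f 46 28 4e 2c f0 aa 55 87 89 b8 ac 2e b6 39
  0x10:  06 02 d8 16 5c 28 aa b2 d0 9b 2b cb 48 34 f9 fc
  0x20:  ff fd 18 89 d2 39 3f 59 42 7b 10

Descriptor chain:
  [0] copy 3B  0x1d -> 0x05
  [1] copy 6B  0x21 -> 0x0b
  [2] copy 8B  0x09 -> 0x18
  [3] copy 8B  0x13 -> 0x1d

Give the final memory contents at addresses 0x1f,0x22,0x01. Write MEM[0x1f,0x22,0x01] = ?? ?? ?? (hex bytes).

D0: mem[0x05..0x07] <- [34 f9 fc]
D1: mem[0x0b..0x10] <- [fd 18 89 d2 39 3f]
D2: mem[0x18..0x1f] <- [87 89 fd 18 89 d2 39 3f]
D3: mem[0x1d..0x24] <- [16 5c 28 aa b2 87 89 fd]
query mem[0x1f]=0x28, mem[0x22]=0x87, mem[0x01]=0x0f

MEM[0x1f,0x22,0x01] = 28 87 0f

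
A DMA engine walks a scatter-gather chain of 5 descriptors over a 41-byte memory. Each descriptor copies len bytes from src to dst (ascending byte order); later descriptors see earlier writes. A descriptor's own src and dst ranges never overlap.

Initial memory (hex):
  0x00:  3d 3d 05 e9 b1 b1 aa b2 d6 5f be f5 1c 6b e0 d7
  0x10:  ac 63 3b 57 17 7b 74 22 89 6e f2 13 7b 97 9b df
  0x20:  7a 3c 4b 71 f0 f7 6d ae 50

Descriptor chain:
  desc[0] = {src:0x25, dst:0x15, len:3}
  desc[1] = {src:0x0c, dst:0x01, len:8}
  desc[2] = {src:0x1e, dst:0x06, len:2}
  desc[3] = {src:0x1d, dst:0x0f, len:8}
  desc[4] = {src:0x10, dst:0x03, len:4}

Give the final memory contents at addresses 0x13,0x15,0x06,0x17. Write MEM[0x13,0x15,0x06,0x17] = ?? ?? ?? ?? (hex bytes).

MEM[0x13,0x15,0x06,0x17] = 3c 71 3c ae

D0: mem[0x15..0x17] <- [f7 6d ae]
D1: mem[0x01..0x08] <- [1c 6b e0 d7 ac 63 3b 57]
D2: mem[0x06..0x07] <- [9b df]
D3: mem[0x0f..0x16] <- [97 9b df 7a 3c 4b 71 f0]
D4: mem[0x03..0x06] <- [9b df 7a 3c]
query mem[0x13]=0x3c, mem[0x15]=0x71, mem[0x06]=0x3c, mem[0x17]=0xae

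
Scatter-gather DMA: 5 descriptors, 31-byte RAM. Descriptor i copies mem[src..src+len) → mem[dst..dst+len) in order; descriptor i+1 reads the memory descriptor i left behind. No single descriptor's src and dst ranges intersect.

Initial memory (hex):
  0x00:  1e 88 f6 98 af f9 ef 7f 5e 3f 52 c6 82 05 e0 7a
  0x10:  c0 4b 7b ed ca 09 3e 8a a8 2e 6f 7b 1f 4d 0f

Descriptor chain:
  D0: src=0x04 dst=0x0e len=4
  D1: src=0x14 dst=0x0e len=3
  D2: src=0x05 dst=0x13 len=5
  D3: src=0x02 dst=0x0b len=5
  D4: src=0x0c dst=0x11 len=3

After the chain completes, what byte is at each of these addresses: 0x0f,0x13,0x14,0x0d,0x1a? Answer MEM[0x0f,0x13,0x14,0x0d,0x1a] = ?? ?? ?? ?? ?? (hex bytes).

[0] 0x04->0x0e len=4 : af f9 ef 7f
[1] 0x14->0x0e len=3 : ca 09 3e
[2] 0x05->0x13 len=5 : f9 ef 7f 5e 3f
[3] 0x02->0x0b len=5 : f6 98 af f9 ef
[4] 0x0c->0x11 len=3 : 98 af f9
query mem[0x0f]=0xef, mem[0x13]=0xf9, mem[0x14]=0xef, mem[0x0d]=0xaf, mem[0x1a]=0x6f

MEM[0x0f,0x13,0x14,0x0d,0x1a] = ef f9 ef af 6f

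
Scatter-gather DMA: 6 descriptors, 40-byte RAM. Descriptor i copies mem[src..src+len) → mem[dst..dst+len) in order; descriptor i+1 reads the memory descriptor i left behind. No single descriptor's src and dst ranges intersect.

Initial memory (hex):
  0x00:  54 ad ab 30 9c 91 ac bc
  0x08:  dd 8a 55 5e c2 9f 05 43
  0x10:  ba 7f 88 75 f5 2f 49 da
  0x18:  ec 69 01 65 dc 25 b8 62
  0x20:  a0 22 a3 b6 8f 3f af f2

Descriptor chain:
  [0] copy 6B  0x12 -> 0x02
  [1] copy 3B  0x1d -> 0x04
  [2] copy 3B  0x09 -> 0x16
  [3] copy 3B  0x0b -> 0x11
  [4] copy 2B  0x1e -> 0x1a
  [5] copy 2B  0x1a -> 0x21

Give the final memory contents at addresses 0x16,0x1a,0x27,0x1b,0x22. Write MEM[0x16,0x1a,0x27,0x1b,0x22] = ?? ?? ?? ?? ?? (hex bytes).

MEM[0x16,0x1a,0x27,0x1b,0x22] = 8a b8 f2 62 62

[0] 0x12->0x02 len=6 : 88 75 f5 2f 49 da
[1] 0x1d->0x04 len=3 : 25 b8 62
[2] 0x09->0x16 len=3 : 8a 55 5e
[3] 0x0b->0x11 len=3 : 5e c2 9f
[4] 0x1e->0x1a len=2 : b8 62
[5] 0x1a->0x21 len=2 : b8 62
query mem[0x16]=0x8a, mem[0x1a]=0xb8, mem[0x27]=0xf2, mem[0x1b]=0x62, mem[0x22]=0x62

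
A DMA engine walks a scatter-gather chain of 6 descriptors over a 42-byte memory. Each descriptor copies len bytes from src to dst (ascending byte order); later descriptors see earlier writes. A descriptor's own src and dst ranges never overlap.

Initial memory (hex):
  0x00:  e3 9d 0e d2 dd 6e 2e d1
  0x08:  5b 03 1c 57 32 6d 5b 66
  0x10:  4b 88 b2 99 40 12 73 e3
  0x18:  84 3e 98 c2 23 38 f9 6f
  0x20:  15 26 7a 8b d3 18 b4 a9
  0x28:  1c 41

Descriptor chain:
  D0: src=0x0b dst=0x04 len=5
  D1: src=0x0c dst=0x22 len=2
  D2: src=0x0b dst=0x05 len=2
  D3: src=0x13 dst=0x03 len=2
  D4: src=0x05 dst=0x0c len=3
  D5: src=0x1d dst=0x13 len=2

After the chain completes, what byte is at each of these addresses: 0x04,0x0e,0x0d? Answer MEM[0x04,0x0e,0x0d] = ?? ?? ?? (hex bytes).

MEM[0x04,0x0e,0x0d] = 40 5b 32

  after D0: wrote 5B at 0x04 = 57326d5b66
  after D1: wrote 2B at 0x22 = 326d
  after D2: wrote 2B at 0x05 = 5732
  after D3: wrote 2B at 0x03 = 9940
  after D4: wrote 3B at 0x0c = 57325b
  after D5: wrote 2B at 0x13 = 38f9
query mem[0x04]=0x40, mem[0x0e]=0x5b, mem[0x0d]=0x32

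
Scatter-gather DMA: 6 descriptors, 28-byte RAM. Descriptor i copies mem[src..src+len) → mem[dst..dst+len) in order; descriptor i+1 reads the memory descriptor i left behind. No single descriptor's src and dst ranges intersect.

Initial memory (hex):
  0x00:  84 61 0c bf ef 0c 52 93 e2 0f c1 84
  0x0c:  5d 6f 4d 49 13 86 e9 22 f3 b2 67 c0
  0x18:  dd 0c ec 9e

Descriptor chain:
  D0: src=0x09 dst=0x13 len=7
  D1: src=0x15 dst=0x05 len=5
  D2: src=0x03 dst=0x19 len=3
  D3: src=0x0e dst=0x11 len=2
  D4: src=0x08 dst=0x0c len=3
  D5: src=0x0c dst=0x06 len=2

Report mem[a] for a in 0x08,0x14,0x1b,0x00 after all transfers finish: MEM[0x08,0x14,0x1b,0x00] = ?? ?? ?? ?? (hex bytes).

MEM[0x08,0x14,0x1b,0x00] = 4d c1 84 84

D0: mem[0x13..0x19] <- [0f c1 84 5d 6f 4d 49]
D1: mem[0x05..0x09] <- [84 5d 6f 4d 49]
D2: mem[0x19..0x1b] <- [bf ef 84]
D3: mem[0x11..0x12] <- [4d 49]
D4: mem[0x0c..0x0e] <- [4d 49 c1]
D5: mem[0x06..0x07] <- [4d 49]
query mem[0x08]=0x4d, mem[0x14]=0xc1, mem[0x1b]=0x84, mem[0x00]=0x84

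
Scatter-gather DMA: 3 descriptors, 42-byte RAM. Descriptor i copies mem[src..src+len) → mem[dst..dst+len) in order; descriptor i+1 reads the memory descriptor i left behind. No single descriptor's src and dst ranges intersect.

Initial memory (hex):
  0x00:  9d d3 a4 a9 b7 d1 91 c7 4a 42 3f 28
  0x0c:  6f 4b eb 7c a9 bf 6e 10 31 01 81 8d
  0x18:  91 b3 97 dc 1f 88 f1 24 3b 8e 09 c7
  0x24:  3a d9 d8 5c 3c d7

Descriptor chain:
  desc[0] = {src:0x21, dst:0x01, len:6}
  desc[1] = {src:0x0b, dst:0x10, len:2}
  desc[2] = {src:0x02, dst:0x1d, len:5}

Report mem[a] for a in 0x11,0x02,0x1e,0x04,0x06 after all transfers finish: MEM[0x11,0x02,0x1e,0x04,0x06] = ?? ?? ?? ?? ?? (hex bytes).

D0: mem[0x01..0x06] <- [8e 09 c7 3a d9 d8]
D1: mem[0x10..0x11] <- [28 6f]
D2: mem[0x1d..0x21] <- [09 c7 3a d9 d8]
query mem[0x11]=0x6f, mem[0x02]=0x09, mem[0x1e]=0xc7, mem[0x04]=0x3a, mem[0x06]=0xd8

MEM[0x11,0x02,0x1e,0x04,0x06] = 6f 09 c7 3a d8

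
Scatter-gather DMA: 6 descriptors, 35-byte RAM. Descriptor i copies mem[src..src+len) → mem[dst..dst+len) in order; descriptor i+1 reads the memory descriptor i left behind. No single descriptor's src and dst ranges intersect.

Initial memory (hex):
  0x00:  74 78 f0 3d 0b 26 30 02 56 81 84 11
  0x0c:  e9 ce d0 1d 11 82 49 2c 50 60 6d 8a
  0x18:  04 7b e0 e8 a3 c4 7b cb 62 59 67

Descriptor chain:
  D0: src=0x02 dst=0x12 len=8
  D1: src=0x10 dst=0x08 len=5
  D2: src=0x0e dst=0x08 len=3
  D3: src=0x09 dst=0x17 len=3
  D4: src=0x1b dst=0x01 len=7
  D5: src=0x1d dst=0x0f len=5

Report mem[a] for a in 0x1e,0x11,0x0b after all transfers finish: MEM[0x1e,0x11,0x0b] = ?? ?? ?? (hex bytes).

MEM[0x1e,0x11,0x0b] = 7b cb 3d

[0] 0x02->0x12 len=8 : f0 3d 0b 26 30 02 56 81
[1] 0x10->0x08 len=5 : 11 82 f0 3d 0b
[2] 0x0e->0x08 len=3 : d0 1d 11
[3] 0x09->0x17 len=3 : 1d 11 3d
[4] 0x1b->0x01 len=7 : e8 a3 c4 7b cb 62 59
[5] 0x1d->0x0f len=5 : c4 7b cb 62 59
query mem[0x1e]=0x7b, mem[0x11]=0xcb, mem[0x0b]=0x3d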